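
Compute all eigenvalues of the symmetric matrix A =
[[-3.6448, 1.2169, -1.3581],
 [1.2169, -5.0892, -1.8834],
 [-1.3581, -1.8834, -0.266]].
sigma(A) ≈ {-6, -4, 1}

A is real symmetric, so its spectrum consists of real eigenvalues. Expanding the characteristic polynomial of the displayed matrix gives
  det(λ I - A) = p(λ) = λ^3 + (9)λ^2 + (14)λ + (-24).
Solving p(λ) = 0 yields eigenvalues ≈ -6, -4, 1. (A is shown rounded to 4 decimals, so these recover the underlying integer eigenvalues to within that precision.)
Verification: the trace of A = -9 equals the sum of eigenvalues -9, and det(A) ≈ 24.0006 matches the eigenvalue product 24.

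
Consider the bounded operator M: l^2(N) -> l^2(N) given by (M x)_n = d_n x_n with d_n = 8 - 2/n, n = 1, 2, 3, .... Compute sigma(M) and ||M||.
sigma(M) = {8 - 2/n : n ≥ 1} ∪ {8}; ||M|| = 8

A bounded diagonal operator on l^2 with diagonal entries d_n has spectrum equal to the closure of {d_n : n ≥ 1}: every d_n is an eigenvalue (with eigenvector e_n), so {d_n} ⊂ sigma(M); the spectrum is closed, so its closure is too; and for lambda not in the closure, (M - lambda I) has bounded inverse (the diagonal entries 1/(d_n - lambda) are bounded). For our sequence d_n = 8 - 2/n, n = 1, 2, 3, ...:
  - {d_n} = {8 - 2/n : n ≥ 1}; the only limit point is 8
  - closure = {8 - 2/n : n ≥ 1} ∪ {8}
For the norm: a diagonal operator has ||M|| = sup_n |d_n|. Here d_n = 8 - 2/n increases monotonically from d_1 = 6 toward 8, with all terms in [6, 8); so sup_n |d_n| = 8 (the supremum is the limit, not attained). So ||M|| = 8.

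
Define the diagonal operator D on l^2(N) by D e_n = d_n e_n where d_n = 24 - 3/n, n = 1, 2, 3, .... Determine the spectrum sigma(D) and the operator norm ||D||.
sigma(D) = {24 - 3/n : n ≥ 1} ∪ {24}; ||D|| = 24

A bounded diagonal operator on l^2 with diagonal entries d_n has spectrum equal to the closure of {d_n : n ≥ 1}: every d_n is an eigenvalue (with eigenvector e_n), so {d_n} ⊂ sigma(D); the spectrum is closed, so its closure is too; and for lambda not in the closure, (D - lambda I) has bounded inverse (the diagonal entries 1/(d_n - lambda) are bounded). For our sequence d_n = 24 - 3/n, n = 1, 2, 3, ...:
  - {d_n} = {24 - 3/n : n ≥ 1}; the only limit point is 24
  - closure = {24 - 3/n : n ≥ 1} ∪ {24}
For the norm: a diagonal operator has ||D|| = sup_n |d_n|. Here d_n = 24 - 3/n increases monotonically from d_1 = 21 toward 24, with all terms in [21, 24); so sup_n |d_n| = 24 (the supremum is the limit, not attained). So ||D|| = 24.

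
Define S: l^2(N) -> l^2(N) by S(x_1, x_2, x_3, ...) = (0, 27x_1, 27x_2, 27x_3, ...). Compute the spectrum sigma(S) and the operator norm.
sigma(S) = closed disk {z in C : |z| ≤ 27}; ||S|| = 27

Note S = 27·U where U is the unit right shift (U x)_k = x_{k-1} (with x_0 := 0); so ||S|| = 27||U|| and sigma(S) = 27·sigma(U). ||S x||^2 = sum_{k≥1} |27x_k|^2 = 729||x||^2, so ||S|| = 27 and sigma(S) ⊂ {|z| ≤ 27}. For any |lambda| < 27, the equation (S - lambda I) x = 0 forces x_1 = 0, then 27x_k = lambda x_{k+1} ⇒ x = 0, so S has no eigenvalues. But (S - lambda I) is not surjective for |lambda| < 27: solving (S - lambda I) x = e_1 would require x_n proportional to (lambda/27)^(-n), which is not in l^2. So every |lambda| < 27 lies in the residual spectrum. The boundary |lambda| = 27 is in the approximate point spectrum (the spectrum is closed). Hence sigma(S) is the closed disk of radius 27.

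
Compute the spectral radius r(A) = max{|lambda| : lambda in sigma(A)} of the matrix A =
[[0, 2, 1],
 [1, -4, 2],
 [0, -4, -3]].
r(A) ≈ 4.331

The eigenvalues of A are the roots of its characteristic polynomial. With M = A (coefficients from the trace, the sum of principal 2x2 minors, and det A):
  p(λ) = det(λ I - M) = λ^3 + 7λ^2 + 18λ - 2.
No integer candidate from the rational root theorem (±divisors of 2) is a root, so the roots are irrational. The cubic discriminant is Δ = -9352 < 0, so there is one real root and a complex-conjugate pair. p(0) = -2 and p(1) = 24 have opposite signs, so a root lies in (0, 1); Newton's method refines it to λ ≈ 0.1066. Dividing out (λ - (0.1066)) leaves approximately λ^2 + 7.1066λ + 18.7577. For λ^2 + 7.1066λ + 18.7577 the discriminant is -24.5268. It is negative, so the remaining roots are the complex-conjugate pair λ ≈ -3.5533 ± 2.4762i. Their product equals the constant term, so |λ|^2 ≈ 18.7577 and |λ| ≈ 4.331.
Thus the eigenvalues (to 4 decimals) are 0.1066 (modulus 0.1066); -3.5533 ± 2.4762i (modulus 4.331). The spectral radius is the largest modulus: r(A) ≈ 4.331. (Cross-check: r(A) ≤ ||A||_2 ≈ 6.1517; equality holds whenever A is normal, though it can also hold for some non-normal A.)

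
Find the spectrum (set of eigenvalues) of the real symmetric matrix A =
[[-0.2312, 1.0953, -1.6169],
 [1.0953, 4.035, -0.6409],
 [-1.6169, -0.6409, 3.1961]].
sigma(A) ≈ {-1, 3, 5}

A is real symmetric, so its spectrum consists of real eigenvalues. Expanding the characteristic polynomial of the displayed matrix gives
  det(λ I - A) = p(λ) = λ^3 + (-7)λ^2 + (7)λ + (15).
Solving p(λ) = 0 yields eigenvalues ≈ -1, 3, 5. (A is shown rounded to 4 decimals, so these recover the underlying integer eigenvalues to within that precision.)
Verification: the trace of A = 7 equals the sum of eigenvalues 7, and det(A) ≈ -14.9999 matches the eigenvalue product -15.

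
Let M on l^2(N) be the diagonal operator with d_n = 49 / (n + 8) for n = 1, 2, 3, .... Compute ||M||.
||M|| = 49/9 (attained at n = 1)

For M diagonal, ||M|| = sup_n |d_n| = sup_n 49/(n + 8). This is positive and strictly decreasing in n, so the supremum is attained at n = 1: d_1 = 49/(1 + 8) = 49/9. Hence ||M|| = 49/9.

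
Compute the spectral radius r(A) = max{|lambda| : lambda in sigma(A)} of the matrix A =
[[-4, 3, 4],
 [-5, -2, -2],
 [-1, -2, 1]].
r(A) ≈ 5.8023

The eigenvalues of A are the roots of its characteristic polynomial. With M = A (coefficients from the trace, the sum of principal 2x2 minors, and det A):
  p(λ) = det(λ I - M) = λ^3 + 5λ^2 + 17λ - 77.
No integer candidate from the rational root theorem (±divisors of 77) is a root, so the roots are irrational. The cubic discriminant is Δ = -251820 < 0, so there is one real root and a complex-conjugate pair. p(2) = -15 and p(3) = 46 have opposite signs, so a root lies in (2, 3); Newton's method refines it to λ ≈ 2.2871. Dividing out (λ - (2.2871)) leaves approximately λ^2 + 7.2871λ + 33.6666. For λ^2 + 7.2871λ + 33.6666 the discriminant is -81.5642. It is negative, so the remaining roots are the complex-conjugate pair λ ≈ -3.6436 ± 4.5156i. Their product equals the constant term, so |λ|^2 ≈ 33.6666 and |λ| ≈ 5.8023.
Thus the eigenvalues (to 4 decimals) are 2.2871 (modulus 2.2871); -3.6436 ± 4.5156i (modulus 5.8023). The spectral radius is the largest modulus: r(A) ≈ 5.8023. (Cross-check: r(A) ≤ ||A||_2 ≈ 6.701; equality holds whenever A is normal, though it can also hold for some non-normal A.)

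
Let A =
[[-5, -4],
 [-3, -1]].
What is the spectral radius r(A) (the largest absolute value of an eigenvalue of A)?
r(A) = 7

The eigenvalues of A are the roots of its characteristic polynomial. With M = A (coefficients from the trace and determinant):
  p(λ) = det(λ I - M) = λ^2 + 6λ - 7.
For λ^2 + 6λ - 7 the discriminant is 64. It is a perfect square (8^2), so the roots are rational: λ = (-6 ± 8)/2 = 1, -7.
Thus the eigenvalues (to 4 decimals) are 1 (modulus 1); -7 (modulus 7). The spectral radius is the largest modulus: r(A) = 7. (Cross-check: r(A) ≤ ||A||_2 ≈ 7.0725; equality holds whenever A is normal, though it can also hold for some non-normal A.)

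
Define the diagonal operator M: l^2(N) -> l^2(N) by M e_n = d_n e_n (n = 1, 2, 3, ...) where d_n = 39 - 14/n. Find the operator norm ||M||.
||M|| = 39

For a diagonal operator on l^2 with entries d_n, ||M|| = sup_n |d_n|. Here d_1 = 25, d_2 = 32, ..., and d_n = 39 - 14/n increases monotonically toward 39. All terms lie in [25, 39), so |d_n| = d_n and the supremum is the limit 39, which is not attained by any individual d_n. Hence ||M|| = 39.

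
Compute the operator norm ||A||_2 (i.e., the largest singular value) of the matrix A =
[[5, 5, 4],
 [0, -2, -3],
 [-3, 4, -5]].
||A||_2 ≈ 9.0747 (= sqrt(largest eigenvalue of A^T A))

||A||_2 = sigma_max(A) = sqrt(lambda_max(A^T A)). Form the symmetric matrix M = A^T A =
[[34, 13, 35],
 [13, 45, 6],
 [35, 6, 50]].
Its characteristic polynomial (trace, sum of principal 2x2 minors, determinant of M give the coefficients) is
  p(λ) = det(λ I - M) = λ^3 - 129λ^2 + 4050λ - 17161.
No integer candidate from the rational root theorem (±divisors of 17161) is a root, so the roots are irrational. The cubic discriminant is Δ = 13308445017 > 0, so there are three distinct real roots. p(5) = -11 and p(6) = 2711 have opposite signs, so a root lies in (5, 6); Newton's method refines it to λ ≈ 5.0039. p(41) = 961 and p(42) = -529 have opposite signs, so a root lies in (41, 42); Newton's method refines it to λ ≈ 41.6456. p(82) = -1089 and p(83) = 2095 have opposite signs, so a root lies in (82, 83); Newton's method refines it to λ ≈ 82.3505. Check (Vieta): the three roots sum to 129, matching tr M = 129.
So the eigenvalues of A^T A are ≈ 5.0039, 41.6456, 82.3505 (all ≥ 0, as they must be for A^T A). The largest is λ_max ≈ 82.3505, hence ||A||_2 = sqrt(λ_max) ≈ 9.0747.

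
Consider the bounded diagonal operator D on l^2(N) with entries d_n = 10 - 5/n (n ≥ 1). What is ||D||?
||D|| = 10

For a diagonal operator on l^2 with entries d_n, ||D|| = sup_n |d_n|. Here d_1 = 5, d_2 = 15/2, ..., and d_n = 10 - 5/n increases monotonically toward 10. All terms lie in [5, 10), so |d_n| = d_n and the supremum is the limit 10, which is not attained by any individual d_n. Hence ||D|| = 10.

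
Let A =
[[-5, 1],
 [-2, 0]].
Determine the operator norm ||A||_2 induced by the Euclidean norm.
||A||_2 = sqrt((30 + sqrt(884))/2) ≈ 5.465 (= sqrt(largest eigenvalue of A^T A))

||A||_2 = sigma_max(A) = sqrt(lambda_max(A^T A)). Form the symmetric matrix M = A^T A =
[[29, -5],
 [-5, 1]].
Its characteristic polynomial (trace, determinant of M give the coefficients) is
  p(λ) = det(λ I - M) = λ^2 - 30λ + 4.
For λ^2 - 30λ + 4 the discriminant is 884. It is nonnegative but not a perfect square, so the roots are real and irrational: λ = (30 ± sqrt(884))/2 ≈ 29.8661, 0.1339.
So the eigenvalues of A^T A are ≈ 0.1339, 29.8661 (all ≥ 0, as they must be for A^T A). The largest is λ_max = (30 + sqrt(884))/2 ≈ 29.8661, hence ||A||_2 = sqrt(λ_max) = sqrt((30 + sqrt(884))/2) ≈ 5.465.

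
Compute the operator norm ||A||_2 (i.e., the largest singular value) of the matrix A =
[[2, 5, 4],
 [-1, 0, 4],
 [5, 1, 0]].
||A||_2 ≈ 7.4815 (= sqrt(largest eigenvalue of A^T A))

||A||_2 = sigma_max(A) = sqrt(lambda_max(A^T A)). Form the symmetric matrix M = A^T A =
[[30, 15, 4],
 [15, 26, 20],
 [4, 20, 32]].
Its characteristic polynomial (trace, sum of principal 2x2 minors, determinant of M give the coefficients) is
  p(λ) = det(λ I - M) = λ^3 - 88λ^2 + 1931λ - 7744.
No integer candidate from the rational root theorem (±divisors of 7744) is a root, so the roots are irrational. The cubic discriminant is Δ = 1032724852 > 0, so there are three distinct real roots. p(5) = -164 and p(6) = 890 have opposite signs, so a root lies in (5, 6); Newton's method refines it to λ ≈ 5.147. p(26) = 550 and p(27) = -76 have opposite signs, so a root lies in (26, 27); Newton's method refines it to λ ≈ 26.88. p(55) = -1364 and p(56) = 40 have opposite signs, so a root lies in (55, 56); Newton's method refines it to λ ≈ 55.973. Check (Vieta): the three roots sum to 88, matching tr M = 88.
So the eigenvalues of A^T A are ≈ 5.147, 26.88, 55.973 (all ≥ 0, as they must be for A^T A). The largest is λ_max ≈ 55.973, hence ||A||_2 = sqrt(λ_max) ≈ 7.4815.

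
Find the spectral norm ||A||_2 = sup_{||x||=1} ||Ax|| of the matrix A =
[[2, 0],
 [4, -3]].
||A||_2 = sqrt((29 + sqrt(697))/2) ≈ 5.2631 (= sqrt(largest eigenvalue of A^T A))

||A||_2 = sigma_max(A) = sqrt(lambda_max(A^T A)). Form the symmetric matrix M = A^T A =
[[20, -12],
 [-12, 9]].
Its characteristic polynomial (trace, determinant of M give the coefficients) is
  p(λ) = det(λ I - M) = λ^2 - 29λ + 36.
For λ^2 - 29λ + 36 the discriminant is 697. It is nonnegative but not a perfect square, so the roots are real and irrational: λ = (29 ± sqrt(697))/2 ≈ 27.7004, 1.2996.
So the eigenvalues of A^T A are ≈ 1.2996, 27.7004 (all ≥ 0, as they must be for A^T A). The largest is λ_max = (29 + sqrt(697))/2 ≈ 27.7004, hence ||A||_2 = sqrt(λ_max) = sqrt((29 + sqrt(697))/2) ≈ 5.2631.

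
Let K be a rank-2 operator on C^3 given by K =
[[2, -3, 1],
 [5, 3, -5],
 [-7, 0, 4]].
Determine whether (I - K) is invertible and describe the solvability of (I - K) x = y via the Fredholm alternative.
(I - K) is invertible (det(I - K) = 40 ≠ 0), so for every y in C^3 the equation (I - K) x = y has a unique solution.

K has rank 2 and factors as K = U V^T = u1 v1^T + u2 v2^T with u1 = (0, -3, 3), v1 = (-1, -2, 2), u2 = (1, 1, -2), v2 = (2, -3, 1) (multiplying out reproduces the displayed K). The nonzero eigenvalues of U V^T coincide with those of the 2 x 2 matrix G = V^T U = [[v1·u1, v1·u2], [v2·u1, v2·u2]] = [[12, -7], [12, -3]], and by the Sylvester determinant identity det(I_3 - U V^T) = det(I_2 - V^T U) = det([[-11, 7], [-12, 4]]) = (-11)(4) - (7)(-12) = 40. (Direct check: I - K =
[[-1, 3, -1],
 [-5, -2, 5],
 [7, 0, -3]]
has determinant 40.) The finite-dimensional Fredholm alternative says: either (I - K) is invertible, or ker(I - K) ≠ {0} and then range(I - K) = ker((I - K)^*)^⊥, with dim ker(I - K) = dim ker((I - K)^*). Since det(I - K) ≠ 0, 1 is not an eigenvalue of K and ker(I - K) = {0}, so we are in the first case: for every y there is a unique x = (I - K)^(-1) y. (Explicitly, by the Woodbury identity, (I - U V^T)^(-1) = I + U (I_2 - G)^(-1) V^T.)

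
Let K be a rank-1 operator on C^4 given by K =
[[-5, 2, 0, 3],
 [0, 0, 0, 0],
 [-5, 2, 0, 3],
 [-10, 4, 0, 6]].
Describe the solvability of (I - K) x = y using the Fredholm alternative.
(I - K) is singular (det(I - K) = 0, i.e. 1 ∈ sigma(K)). (I - K) x = y is solvable iff y ⊥ ker((I - K)^*) = span{(-5, 2, 0, 3)}, i.e. iff -5y_1 + 2y_2 + 3y_4 = 0. When solvable, the solutions are x = y + c·(1, 0, 1, 2), c arbitrary (ker(I - K) = span{(1, 0, 1, 2)}, dimension 1).

K has rank 1, so it is an outer product K = u v^T: every row of K is a multiple of one row vector. Reading off the entries, u = (1, 0, 1, 2) and v = (-5, 2, 0, 3) (row i of K equals u_i·v^T). A rank-one matrix u v^T satisfies K u = u (v·u) and kills the (3)-dimensional subspace v^⊥, so its characteristic polynomial is lambda^3 (lambda - v·u) with v·u = tr K = 1. Hence the eigenvalues of I - K are 1 (multiplicity 3) and 1 - (1) = 0, so det(I - K) = 0. (Direct check: I - K =
[[6, -2, 0, -3],
 [0, 1, 0, 0],
 [5, -2, 1, -3],
 [10, -4, 0, -5]]
has determinant 0.) So 1 is an eigenvalue of K and (I - K) is not invertible. The finite-dimensional Fredholm alternative says: either (I - K) is invertible, or ker(I - K) ≠ {0} and then range(I - K) = ker((I - K)^*)^⊥, with dim ker(I - K) = dim ker((I - K)^*). We are in the second case, so we need both kernels. Kernel of I - K: (I - K) u = u - u (v·u) = u - u = 0, so ker(I - K) = span{u} = span{(1, 0, 1, 2)} (it is exactly 1-dimensional because rank(I - K) = 3). Kernel of the adjoint: K is real, so (I - K)^* = I - K^T = I - v u^T, and (I - v u^T) v = v - v (u·v) = 0; hence ker((I - K)^*) = span{v} = span{(-5, 2, 0, 3)}. Therefore (I - K) x = y is solvable iff <y, v> = 0, i.e. iff -5y_1 + 2y_2 + 3y_4 = 0. When this holds, K y = u (v·y) = 0, so (I - K) y = y and x = y is a particular solution; the full solution set is the line x = y + c·u = y + c·(1, 0, 1, 2), c ∈ C.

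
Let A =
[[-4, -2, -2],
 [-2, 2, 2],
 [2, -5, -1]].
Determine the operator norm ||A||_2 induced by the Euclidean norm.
||A||_2 ≈ 6.3327 (= sqrt(largest eigenvalue of A^T A))

||A||_2 = sigma_max(A) = sqrt(lambda_max(A^T A)). Form the symmetric matrix M = A^T A =
[[24, -6, 2],
 [-6, 33, 13],
 [2, 13, 9]].
Its characteristic polynomial (trace, sum of principal 2x2 minors, determinant of M give the coefficients) is
  p(λ) = det(λ I - M) = λ^3 - 66λ^2 + 1096λ - 2304.
No integer candidate from the rational root theorem (±divisors of 2304) is a root, so the roots are irrational. The cubic discriminant is Δ = 173394176 > 0, so there are three distinct real roots. p(2) = -368 and p(3) = 417 have opposite signs, so a root lies in (2, 3); Newton's method refines it to λ ≈ 2.4503. p(23) = 157 and p(24) = -192 have opposite signs, so a root lies in (23, 24); Newton's method refines it to λ ≈ 23.4467. p(40) = -64 and p(41) = 607 have opposite signs, so a root lies in (40, 41); Newton's method refines it to λ ≈ 40.103. Check (Vieta): the three roots sum to 66, matching tr M = 66.
So the eigenvalues of A^T A are ≈ 2.4503, 23.4467, 40.103 (all ≥ 0, as they must be for A^T A). The largest is λ_max ≈ 40.103, hence ||A||_2 = sqrt(λ_max) ≈ 6.3327.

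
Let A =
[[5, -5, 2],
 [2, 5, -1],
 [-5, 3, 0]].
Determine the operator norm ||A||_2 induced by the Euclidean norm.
||A||_2 ≈ 9.4767 (= sqrt(largest eigenvalue of A^T A))

||A||_2 = sigma_max(A) = sqrt(lambda_max(A^T A)). Form the symmetric matrix M = A^T A =
[[54, -30, 8],
 [-30, 59, -15],
 [8, -15, 5]].
Its characteristic polynomial (trace, sum of principal 2x2 minors, determinant of M give the coefficients) is
  p(λ) = det(λ I - M) = λ^3 - 118λ^2 + 2562λ - 2704.
No integer candidate from the rational root theorem (±divisors of 2704) is a root, so the roots are irrational. The cubic discriminant is Δ = 20874567152 > 0, so there are three distinct real roots. p(1) = -259 and p(2) = 1956 have opposite signs, so a root lies in (1, 2); Newton's method refines it to λ ≈ 1.1118. p(27) = 131 and p(28) = -1528 have opposite signs, so a root lies in (27, 28); Newton's method refines it to λ ≈ 27.0806. p(89) = -4395 and p(90) = 1076 have opposite signs, so a root lies in (89, 90); Newton's method refines it to λ ≈ 89.8076. Check (Vieta): the three roots sum to 118, matching tr M = 118.
So the eigenvalues of A^T A are ≈ 1.1118, 27.0806, 89.8076 (all ≥ 0, as they must be for A^T A). The largest is λ_max ≈ 89.8076, hence ||A||_2 = sqrt(λ_max) ≈ 9.4767.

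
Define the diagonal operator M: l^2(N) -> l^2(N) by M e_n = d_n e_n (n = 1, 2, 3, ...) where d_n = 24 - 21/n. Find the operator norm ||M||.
||M|| = 24

For a diagonal operator on l^2 with entries d_n, ||M|| = sup_n |d_n|. Here d_1 = 3, d_2 = 27/2, ..., and d_n = 24 - 21/n increases monotonically toward 24. All terms lie in [3, 24), so |d_n| = d_n and the supremum is the limit 24, which is not attained by any individual d_n. Hence ||M|| = 24.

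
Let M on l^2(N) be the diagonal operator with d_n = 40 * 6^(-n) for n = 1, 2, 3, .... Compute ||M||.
||M|| = 20/3 (attained at n = 1)

For M diagonal, ||M|| = sup_n |d_n|. The sequence d_n = 40 * 6^(-n) is positive and strictly decreasing (ratio 6^(-1) < 1), so the supremum is d_1 = 40/6 = 20/3. Hence ||M|| = 20/3.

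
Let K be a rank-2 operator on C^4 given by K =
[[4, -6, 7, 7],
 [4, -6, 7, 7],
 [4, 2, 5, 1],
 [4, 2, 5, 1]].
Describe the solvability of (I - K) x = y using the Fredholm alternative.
(I - K) is invertible (det(I - K) = -99 ≠ 0), so for every y in C^4 the equation (I - K) x = y has a unique solution.

K has rank 2 and factors as K = U V^T = u1 v1^T + u2 v2^T with u1 = (-1, -1, 1, 1), v1 = (2, 3, 2, -1), u2 = (-3, -3, -1, -1), v2 = (-2, 1, -3, -2) (multiplying out reproduces the displayed K). The nonzero eigenvalues of U V^T coincide with those of the 2 x 2 matrix G = V^T U = [[v1·u1, v1·u2], [v2·u1, v2·u2]] = [[-4, -16], [-4, 8]], and by the Sylvester determinant identity det(I_4 - U V^T) = det(I_2 - V^T U) = det([[5, 16], [4, -7]]) = (5)(-7) - (16)(4) = -99. (Direct check: I - K =
[[-3, 6, -7, -7],
 [-4, 7, -7, -7],
 [-4, -2, -4, -1],
 [-4, -2, -5, 0]]
has determinant -99.) The finite-dimensional Fredholm alternative says: either (I - K) is invertible, or ker(I - K) ≠ {0} and then range(I - K) = ker((I - K)^*)^⊥, with dim ker(I - K) = dim ker((I - K)^*). Since det(I - K) ≠ 0, 1 is not an eigenvalue of K and ker(I - K) = {0}, so we are in the first case: for every y there is a unique x = (I - K)^(-1) y. (Explicitly, by the Woodbury identity, (I - U V^T)^(-1) = I + U (I_2 - G)^(-1) V^T.)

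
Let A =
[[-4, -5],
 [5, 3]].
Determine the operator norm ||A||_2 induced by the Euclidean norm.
||A||_2 = sqrt((75 + sqrt(4949))/2) ≈ 8.5249 (= sqrt(largest eigenvalue of A^T A))

||A||_2 = sigma_max(A) = sqrt(lambda_max(A^T A)). Form the symmetric matrix M = A^T A =
[[41, 35],
 [35, 34]].
Its characteristic polynomial (trace, determinant of M give the coefficients) is
  p(λ) = det(λ I - M) = λ^2 - 75λ + 169.
For λ^2 - 75λ + 169 the discriminant is 4949. It is nonnegative but not a perfect square, so the roots are real and irrational: λ = (75 ± sqrt(4949))/2 ≈ 72.6746, 2.3254.
So the eigenvalues of A^T A are ≈ 2.3254, 72.6746 (all ≥ 0, as they must be for A^T A). The largest is λ_max = (75 + sqrt(4949))/2 ≈ 72.6746, hence ||A||_2 = sqrt(λ_max) = sqrt((75 + sqrt(4949))/2) ≈ 8.5249.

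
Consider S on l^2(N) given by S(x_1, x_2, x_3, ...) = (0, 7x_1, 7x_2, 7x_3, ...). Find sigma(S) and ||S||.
sigma(S) = closed disk {z in C : |z| ≤ 7}; ||S|| = 7

Note S = 7·U where U is the unit right shift (U x)_k = x_{k-1} (with x_0 := 0); so ||S|| = 7||U|| and sigma(S) = 7·sigma(U). ||S x||^2 = sum_{k≥1} |7x_k|^2 = 49||x||^2, so ||S|| = 7 and sigma(S) ⊂ {|z| ≤ 7}. For any |lambda| < 7, the equation (S - lambda I) x = 0 forces x_1 = 0, then 7x_k = lambda x_{k+1} ⇒ x = 0, so S has no eigenvalues. But (S - lambda I) is not surjective for |lambda| < 7: solving (S - lambda I) x = e_1 would require x_n proportional to (lambda/7)^(-n), which is not in l^2. So every |lambda| < 7 lies in the residual spectrum. The boundary |lambda| = 7 is in the approximate point spectrum (the spectrum is closed). Hence sigma(S) is the closed disk of radius 7.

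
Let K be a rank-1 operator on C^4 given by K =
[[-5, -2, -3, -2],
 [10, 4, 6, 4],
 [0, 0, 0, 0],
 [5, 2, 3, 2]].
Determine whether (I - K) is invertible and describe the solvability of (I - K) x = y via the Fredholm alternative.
(I - K) is singular (det(I - K) = 0, i.e. 1 ∈ sigma(K)). (I - K) x = y is solvable iff y ⊥ ker((I - K)^*) = span{(-5, -2, -3, -2)}, i.e. iff -5y_1 - 2y_2 - 3y_3 - 2y_4 = 0. When solvable, the solutions are x = y + c·(1, -2, 0, -1), c arbitrary (ker(I - K) = span{(1, -2, 0, -1)}, dimension 1).

K has rank 1, so it is an outer product K = u v^T: every row of K is a multiple of one row vector. Reading off the entries, u = (1, -2, 0, -1) and v = (-5, -2, -3, -2) (row i of K equals u_i·v^T). A rank-one matrix u v^T satisfies K u = u (v·u) and kills the (3)-dimensional subspace v^⊥, so its characteristic polynomial is lambda^3 (lambda - v·u) with v·u = tr K = 1. Hence the eigenvalues of I - K are 1 (multiplicity 3) and 1 - (1) = 0, so det(I - K) = 0. (Direct check: I - K =
[[6, 2, 3, 2],
 [-10, -3, -6, -4],
 [0, 0, 1, 0],
 [-5, -2, -3, -1]]
has determinant 0.) So 1 is an eigenvalue of K and (I - K) is not invertible. The finite-dimensional Fredholm alternative says: either (I - K) is invertible, or ker(I - K) ≠ {0} and then range(I - K) = ker((I - K)^*)^⊥, with dim ker(I - K) = dim ker((I - K)^*). We are in the second case, so we need both kernels. Kernel of I - K: (I - K) u = u - u (v·u) = u - u = 0, so ker(I - K) = span{u} = span{(1, -2, 0, -1)} (it is exactly 1-dimensional because rank(I - K) = 3). Kernel of the adjoint: K is real, so (I - K)^* = I - K^T = I - v u^T, and (I - v u^T) v = v - v (u·v) = 0; hence ker((I - K)^*) = span{v} = span{(-5, -2, -3, -2)}. Therefore (I - K) x = y is solvable iff <y, v> = 0, i.e. iff -5y_1 - 2y_2 - 3y_3 - 2y_4 = 0. When this holds, K y = u (v·y) = 0, so (I - K) y = y and x = y is a particular solution; the full solution set is the line x = y + c·u = y + c·(1, -2, 0, -1), c ∈ C.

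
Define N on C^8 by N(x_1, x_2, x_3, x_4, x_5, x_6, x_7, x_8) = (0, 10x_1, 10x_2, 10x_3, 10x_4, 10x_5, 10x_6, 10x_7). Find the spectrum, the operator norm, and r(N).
sigma(N) = {0}; ||N|| = 10; r(N) = 0. (N is nilpotent with N^8 = 0.)

On C^8, N is a strictly lower-triangular matrix with 10 on the subdiagonal and zeros elsewhere, so its characteristic polynomial is lambda^8 and every eigenvalue is 0: sigma(N) = {0}. For the operator norm, N e_i = 10e_{i+1} for i = 1, ..., 7 and N e_8 = 0, so the singular values of N are 10 (with multiplicity 7) and 0; hence ||N|| = 10. The spectral radius r(N) = max|lambda| = 0. Note ||N|| > r(N) — characteristic of non-normal nilpotent operators. Indeed N^8 = 0.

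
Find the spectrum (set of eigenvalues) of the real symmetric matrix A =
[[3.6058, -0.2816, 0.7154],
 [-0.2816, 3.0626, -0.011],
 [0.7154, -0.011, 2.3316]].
sigma(A) ≈ {2, 3, 4}

A is real symmetric, so its spectrum consists of real eigenvalues. Expanding the characteristic polynomial of the displayed matrix gives
  det(λ I - A) = p(λ) = λ^3 + (-9)λ^2 + (26)λ + (-24).
Solving p(λ) = 0 yields eigenvalues ≈ 2, 3, 4. (A is shown rounded to 4 decimals, so these recover the underlying integer eigenvalues to within that precision.)
Verification: the trace of A = 9 equals the sum of eigenvalues 9, and det(A) ≈ 23.9998 matches the eigenvalue product 24.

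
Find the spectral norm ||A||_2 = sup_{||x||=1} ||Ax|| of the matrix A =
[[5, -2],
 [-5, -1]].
||A||_2 = sqrt((55 + sqrt(2125))/2) ≈ 7.1098 (= sqrt(largest eigenvalue of A^T A))

||A||_2 = sigma_max(A) = sqrt(lambda_max(A^T A)). Form the symmetric matrix M = A^T A =
[[50, -5],
 [-5, 5]].
Its characteristic polynomial (trace, determinant of M give the coefficients) is
  p(λ) = det(λ I - M) = λ^2 - 55λ + 225.
For λ^2 - 55λ + 225 the discriminant is 2125. It is nonnegative but not a perfect square, so the roots are real and irrational: λ = (55 ± sqrt(2125))/2 ≈ 50.5489, 4.4511.
So the eigenvalues of A^T A are ≈ 4.4511, 50.5489 (all ≥ 0, as they must be for A^T A). The largest is λ_max = (55 + sqrt(2125))/2 ≈ 50.5489, hence ||A||_2 = sqrt(λ_max) = sqrt((55 + sqrt(2125))/2) ≈ 7.1098.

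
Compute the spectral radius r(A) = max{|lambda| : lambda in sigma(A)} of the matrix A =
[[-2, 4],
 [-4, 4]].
r(A) = sqrt(8) ≈ 2.8284

The eigenvalues of A are the roots of its characteristic polynomial. With M = A (coefficients from the trace and determinant):
  p(λ) = det(λ I - M) = λ^2 - 2λ + 8.
For λ^2 - 2λ + 8 the discriminant is -28. It is negative, so the roots are the complex-conjugate pair λ = 1 ± (sqrt(28)/2) i ≈ 1 ± 2.6458i. For a conjugate pair the product of the roots equals the constant term, so |λ|^2 = 8 and |λ| = sqrt(8) ≈ 2.8284.
Thus the eigenvalues (to 4 decimals) are 1 ± 2.6458i (modulus 2.8284). The spectral radius is the largest modulus: r(A) = sqrt(8) ≈ 2.8284. (Cross-check: r(A) ≤ ||A||_2 ≈ 7.1231; equality holds whenever A is normal, though it can also hold for some non-normal A.)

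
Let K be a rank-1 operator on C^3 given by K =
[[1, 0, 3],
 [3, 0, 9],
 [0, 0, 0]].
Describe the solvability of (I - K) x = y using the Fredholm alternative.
(I - K) is singular (det(I - K) = 0, i.e. 1 ∈ sigma(K)). (I - K) x = y is solvable iff y ⊥ ker((I - K)^*) = span{(1, 0, 3)}, i.e. iff y_1 + 3y_3 = 0. When solvable, the solutions are x = y + c·(1, 3, 0), c arbitrary (ker(I - K) = span{(1, 3, 0)}, dimension 1).

K has rank 1, so it is an outer product K = u v^T: every row of K is a multiple of one row vector. Reading off the entries, u = (1, 3, 0) and v = (1, 0, 3) (row i of K equals u_i·v^T). A rank-one matrix u v^T satisfies K u = u (v·u) and kills the (2)-dimensional subspace v^⊥, so its characteristic polynomial is lambda^2 (lambda - v·u) with v·u = tr K = 1. Hence the eigenvalues of I - K are 1 (multiplicity 2) and 1 - (1) = 0, so det(I - K) = 0. (Direct check: I - K =
[[0, 0, -3],
 [-3, 1, -9],
 [0, 0, 1]]
has determinant 0.) So 1 is an eigenvalue of K and (I - K) is not invertible. The finite-dimensional Fredholm alternative says: either (I - K) is invertible, or ker(I - K) ≠ {0} and then range(I - K) = ker((I - K)^*)^⊥, with dim ker(I - K) = dim ker((I - K)^*). We are in the second case, so we need both kernels. Kernel of I - K: (I - K) u = u - u (v·u) = u - u = 0, so ker(I - K) = span{u} = span{(1, 3, 0)} (it is exactly 1-dimensional because rank(I - K) = 2). Kernel of the adjoint: K is real, so (I - K)^* = I - K^T = I - v u^T, and (I - v u^T) v = v - v (u·v) = 0; hence ker((I - K)^*) = span{v} = span{(1, 0, 3)}. Therefore (I - K) x = y is solvable iff <y, v> = 0, i.e. iff y_1 + 3y_3 = 0. When this holds, K y = u (v·y) = 0, so (I - K) y = y and x = y is a particular solution; the full solution set is the line x = y + c·u = y + c·(1, 3, 0), c ∈ C.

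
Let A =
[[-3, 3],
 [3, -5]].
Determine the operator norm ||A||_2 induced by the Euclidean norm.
||A||_2 = sqrt((52 + sqrt(2560))/2) ≈ 7.1623 (= sqrt(largest eigenvalue of A^T A))

||A||_2 = sigma_max(A) = sqrt(lambda_max(A^T A)). Form the symmetric matrix M = A^T A =
[[18, -24],
 [-24, 34]].
Its characteristic polynomial (trace, determinant of M give the coefficients) is
  p(λ) = det(λ I - M) = λ^2 - 52λ + 36.
For λ^2 - 52λ + 36 the discriminant is 2560. It is nonnegative but not a perfect square, so the roots are real and irrational: λ = (52 ± sqrt(2560))/2 ≈ 51.2982, 0.7018.
So the eigenvalues of A^T A are ≈ 0.7018, 51.2982 (all ≥ 0, as they must be for A^T A). The largest is λ_max = (52 + sqrt(2560))/2 ≈ 51.2982, hence ||A||_2 = sqrt(λ_max) = sqrt((52 + sqrt(2560))/2) ≈ 7.1623.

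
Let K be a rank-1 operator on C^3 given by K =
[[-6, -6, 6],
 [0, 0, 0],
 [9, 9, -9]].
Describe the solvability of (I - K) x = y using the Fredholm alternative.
(I - K) is invertible (det(I - K) = 16 ≠ 0), so for every y in C^3 the equation (I - K) x = y has a unique solution.

K has rank 1, so it is an outer product K = u v^T: every row of K is a multiple of one row vector. Reading off the entries, u = (2, 0, -3) and v = (-3, -3, 3) (row i of K equals u_i·v^T). A rank-one matrix u v^T satisfies K u = u (v·u) and kills the (2)-dimensional subspace v^⊥, so its characteristic polynomial is lambda^2 (lambda - v·u) with v·u = tr K = -15. Hence the eigenvalues of I - K are 1 (multiplicity 2) and 1 - (-15) = 16, so det(I - K) = 16. (Direct check: I - K =
[[7, 6, -6],
 [0, 1, 0],
 [-9, -9, 10]]
has determinant 16.) The finite-dimensional Fredholm alternative says: either (I - K) is invertible, or ker(I - K) ≠ {0} and then range(I - K) = ker((I - K)^*)^⊥, with dim ker(I - K) = dim ker((I - K)^*). Since det(I - K) ≠ 0, 1 is not an eigenvalue of K and ker(I - K) = {0}, so we are in the first case: for every y there is a unique x = (I - K)^(-1) y. Explicitly, by the Sherman–Morrison formula, (I - u v^T)^(-1) = I + u v^T/(1 - v·u), i.e. (I - K)^(-1) = I + K/(16).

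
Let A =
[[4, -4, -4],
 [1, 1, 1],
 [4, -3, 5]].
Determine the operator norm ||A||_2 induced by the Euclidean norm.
||A||_2 ≈ 7.5584 (= sqrt(largest eigenvalue of A^T A))

||A||_2 = sigma_max(A) = sqrt(lambda_max(A^T A)). Form the symmetric matrix M = A^T A =
[[33, -27, 5],
 [-27, 26, 2],
 [5, 2, 42]].
Its characteristic polynomial (trace, sum of principal 2x2 minors, determinant of M give the coefficients) is
  p(λ) = det(λ I - M) = λ^3 - 101λ^2 + 2578λ - 4096.
No integer candidate from the rational root theorem (±divisors of 4096) is a root, so the roots are irrational. The cubic discriminant is Δ = 1125997444 > 0, so there are three distinct real roots. p(1) = -1618 and p(2) = 664 have opposite signs, so a root lies in (1, 2); Newton's method refines it to λ ≈ 1.7002. p(42) = 104 and p(43) = -484 have opposite signs, so a root lies in (42, 43); Newton's method refines it to λ ≈ 42.1706. p(57) = -106 and p(58) = 776 have opposite signs, so a root lies in (57, 58); Newton's method refines it to λ ≈ 57.1293. Check (Vieta): the three roots sum to 101, matching tr M = 101.
So the eigenvalues of A^T A are ≈ 1.7002, 42.1706, 57.1293 (all ≥ 0, as they must be for A^T A). The largest is λ_max ≈ 57.1293, hence ||A||_2 = sqrt(λ_max) ≈ 7.5584.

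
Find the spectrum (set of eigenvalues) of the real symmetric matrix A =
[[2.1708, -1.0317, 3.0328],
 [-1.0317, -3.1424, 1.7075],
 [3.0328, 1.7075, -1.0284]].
sigma(A) ≈ {-5, -1, 4}

A is real symmetric, so its spectrum consists of real eigenvalues. Expanding the characteristic polynomial of the displayed matrix gives
  det(λ I - A) = p(λ) = λ^3 + (2)λ^2 + (-19)λ + (-19.9989).
Solving p(λ) = 0 yields eigenvalues ≈ -5, -1, 4. (A is shown rounded to 4 decimals, so these recover the underlying integer eigenvalues to within that precision.)
Verification: the trace of A = -2 equals the sum of eigenvalues -2, and det(A) ≈ 19.9989 matches the eigenvalue product 20.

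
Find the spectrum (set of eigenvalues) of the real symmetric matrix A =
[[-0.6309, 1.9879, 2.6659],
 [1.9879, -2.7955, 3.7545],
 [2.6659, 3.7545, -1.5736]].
sigma(A) ≈ {-6, -3, 4}

A is real symmetric, so its spectrum consists of real eigenvalues. Expanding the characteristic polynomial of the displayed matrix gives
  det(λ I - A) = p(λ) = λ^3 + (5)λ^2 + (-18)λ + (-71.9984).
Solving p(λ) = 0 yields eigenvalues ≈ -6, -3, 4. (A is shown rounded to 4 decimals, so these recover the underlying integer eigenvalues to within that precision.)
Verification: the trace of A = -5 equals the sum of eigenvalues -5, and det(A) ≈ 71.9984 matches the eigenvalue product 72.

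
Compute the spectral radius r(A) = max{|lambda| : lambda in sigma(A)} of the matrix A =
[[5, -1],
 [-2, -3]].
r(A) = (2 + sqrt(72))/2 ≈ 5.2426

The eigenvalues of A are the roots of its characteristic polynomial. With M = A (coefficients from the trace and determinant):
  p(λ) = det(λ I - M) = λ^2 - 2λ - 17.
For λ^2 - 2λ - 17 the discriminant is 72. It is nonnegative but not a perfect square, so the roots are real and irrational: λ = (2 ± sqrt(72))/2 ≈ 5.2426, -3.2426.
Thus the eigenvalues (to 4 decimals) are 5.2426 (modulus 5.2426); -3.2426 (modulus 3.2426). The spectral radius is the largest modulus: r(A) = (2 + sqrt(72))/2 ≈ 5.2426. (Cross-check: r(A) ≤ ||A||_2 ≈ 5.39; equality holds whenever A is normal, though it can also hold for some non-normal A.)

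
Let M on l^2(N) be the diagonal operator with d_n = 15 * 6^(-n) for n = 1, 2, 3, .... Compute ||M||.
||M|| = 5/2 (attained at n = 1)

For M diagonal, ||M|| = sup_n |d_n|. The sequence d_n = 15 * 6^(-n) is positive and strictly decreasing (ratio 6^(-1) < 1), so the supremum is d_1 = 15/6 = 5/2. Hence ||M|| = 5/2.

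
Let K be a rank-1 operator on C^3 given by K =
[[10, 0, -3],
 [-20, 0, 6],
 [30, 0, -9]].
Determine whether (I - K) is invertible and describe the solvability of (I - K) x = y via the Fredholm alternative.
(I - K) is singular (det(I - K) = 0, i.e. 1 ∈ sigma(K)). (I - K) x = y is solvable iff y ⊥ ker((I - K)^*) = span{(10, 0, -3)}, i.e. iff 10y_1 - 3y_3 = 0. When solvable, the solutions are x = y + c·(1, -2, 3), c arbitrary (ker(I - K) = span{(1, -2, 3)}, dimension 1).

K has rank 1, so it is an outer product K = u v^T: every row of K is a multiple of one row vector. Reading off the entries, u = (1, -2, 3) and v = (10, 0, -3) (row i of K equals u_i·v^T). A rank-one matrix u v^T satisfies K u = u (v·u) and kills the (2)-dimensional subspace v^⊥, so its characteristic polynomial is lambda^2 (lambda - v·u) with v·u = tr K = 1. Hence the eigenvalues of I - K are 1 (multiplicity 2) and 1 - (1) = 0, so det(I - K) = 0. (Direct check: I - K =
[[-9, 0, 3],
 [20, 1, -6],
 [-30, 0, 10]]
has determinant 0.) So 1 is an eigenvalue of K and (I - K) is not invertible. The finite-dimensional Fredholm alternative says: either (I - K) is invertible, or ker(I - K) ≠ {0} and then range(I - K) = ker((I - K)^*)^⊥, with dim ker(I - K) = dim ker((I - K)^*). We are in the second case, so we need both kernels. Kernel of I - K: (I - K) u = u - u (v·u) = u - u = 0, so ker(I - K) = span{u} = span{(1, -2, 3)} (it is exactly 1-dimensional because rank(I - K) = 2). Kernel of the adjoint: K is real, so (I - K)^* = I - K^T = I - v u^T, and (I - v u^T) v = v - v (u·v) = 0; hence ker((I - K)^*) = span{v} = span{(10, 0, -3)}. Therefore (I - K) x = y is solvable iff <y, v> = 0, i.e. iff 10y_1 - 3y_3 = 0. When this holds, K y = u (v·y) = 0, so (I - K) y = y and x = y is a particular solution; the full solution set is the line x = y + c·u = y + c·(1, -2, 3), c ∈ C.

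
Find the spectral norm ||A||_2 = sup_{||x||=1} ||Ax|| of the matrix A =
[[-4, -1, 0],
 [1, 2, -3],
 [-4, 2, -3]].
||A||_2 ≈ 6.2484 (= sqrt(largest eigenvalue of A^T A))

||A||_2 = sigma_max(A) = sqrt(lambda_max(A^T A)). Form the symmetric matrix M = A^T A =
[[33, -2, 9],
 [-2, 9, -12],
 [9, -12, 18]].
Its characteristic polynomial (trace, sum of principal 2x2 minors, determinant of M give the coefficients) is
  p(λ) = det(λ I - M) = λ^3 - 60λ^2 + 824λ - 225.
No integer candidate from the rational root theorem (±divisors of 225) is a root, so the roots are irrational. The cubic discriminant is Δ = 210873829 > 0, so there are three distinct real roots. p(0) = -225 and p(1) = 540 have opposite signs, so a root lies in (0, 1); Newton's method refines it to λ ≈ 0.2787. p(20) = 255 and p(21) = -120 have opposite signs, so a root lies in (20, 21); Newton's method refines it to λ ≈ 20.679. p(39) = -30 and p(40) = 735 have opposite signs, so a root lies in (39, 40); Newton's method refines it to λ ≈ 39.0423. Check (Vieta): the three roots sum to 60, matching tr M = 60.
So the eigenvalues of A^T A are ≈ 0.2787, 20.679, 39.0423 (all ≥ 0, as they must be for A^T A). The largest is λ_max ≈ 39.0423, hence ||A||_2 = sqrt(λ_max) ≈ 6.2484.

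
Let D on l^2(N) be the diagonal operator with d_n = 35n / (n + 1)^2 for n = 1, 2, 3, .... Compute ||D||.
||D|| = 35/4 (attained at n = 1)

For D diagonal, ||D|| = sup_n |d_n|. Treat f(x) = 35x / (x + 1)^2 for real x > 0. By the quotient rule, f'(x) = 35(1 - x)/(x + 1)^3, which is positive for x < 1 and negative for x > 1. So f has a unique maximum at x = 1, and since 1 is a positive integer, the supremum over n ≥ 1 is attained at n = 1: d_1 = 35·1/(1 + 1)^2 = 35·1/4 = 35/4. Hence ||D|| = 35/4.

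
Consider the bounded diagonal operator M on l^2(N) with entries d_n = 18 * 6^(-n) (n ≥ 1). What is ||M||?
||M|| = 3 (attained at n = 1)

For M diagonal, ||M|| = sup_n |d_n|. The sequence d_n = 18 * 6^(-n) is positive and strictly decreasing (ratio 6^(-1) < 1), so the supremum is d_1 = 18/6 = 3. Hence ||M|| = 3.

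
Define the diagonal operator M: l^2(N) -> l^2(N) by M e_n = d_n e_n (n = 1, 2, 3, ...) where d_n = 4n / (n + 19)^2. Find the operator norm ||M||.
||M|| = 1/19 (attained at n = 19)

For M diagonal, ||M|| = sup_n |d_n|. Treat f(x) = 4x / (x + 19)^2 for real x > 0. By the quotient rule, f'(x) = 4(19 - x)/(x + 19)^3, which is positive for x < 19 and negative for x > 19. So f has a unique maximum at x = 19, and since 19 is a positive integer, the supremum over n ≥ 1 is attained at n = 19: d_19 = 4·19/(19 + 19)^2 = 4·19/1444 = 1/19. Hence ||M|| = 1/19.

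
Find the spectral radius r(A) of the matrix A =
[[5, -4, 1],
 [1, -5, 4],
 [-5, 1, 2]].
r(A) ≈ 5.4611

The eigenvalues of A are the roots of its characteristic polynomial. With M = A (coefficients from the trace, the sum of principal 2x2 minors, and det A):
  p(λ) = det(λ I - M) = λ^3 - 2λ^2 - 20λ + 6.
No integer candidate from the rational root theorem (±divisors of 6) is a root, so the roots are irrational. The cubic discriminant is Δ = 37140 > 0, so there are three distinct real roots. p(-4) = -10 and p(-3) = 21 have opposite signs, so a root lies in (-4, -3); Newton's method refines it to λ ≈ -3.7538. p(0) = 6 and p(1) = -15 have opposite signs, so a root lies in (0, 1); Newton's method refines it to λ ≈ 0.2927. p(5) = -19 and p(6) = 30 have opposite signs, so a root lies in (5, 6); Newton's method refines it to λ ≈ 5.4611. Check (Vieta): the three roots sum to 2, matching tr M = 2.
Thus the eigenvalues (to 4 decimals) are -3.7538 (modulus 3.7538); 0.2927 (modulus 0.2927); 5.4611 (modulus 5.4611). The spectral radius is the largest modulus: r(A) ≈ 5.4611. (Cross-check: r(A) ≤ ||A||_2 ≈ 8.9569; equality holds whenever A is normal, though it can also hold for some non-normal A.)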